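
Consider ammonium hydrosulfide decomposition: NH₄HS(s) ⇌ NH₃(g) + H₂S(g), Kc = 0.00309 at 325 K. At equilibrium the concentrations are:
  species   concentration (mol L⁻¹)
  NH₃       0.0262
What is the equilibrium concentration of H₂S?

(NH₄HS is a pure solid — omitted from Kc.)
At equilibrium, Kc = [NH₃]·[H₂S] = 0.00309.
(0.0262)·([H₂S]) = 0.00309
[H₂S] = 0.118 mol L⁻¹

[H₂S] = 0.118 mol L⁻¹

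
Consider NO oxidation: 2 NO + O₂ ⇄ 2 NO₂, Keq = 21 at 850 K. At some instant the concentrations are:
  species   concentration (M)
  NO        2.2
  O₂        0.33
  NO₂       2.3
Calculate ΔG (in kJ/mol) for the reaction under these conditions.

Q = [NO₂]² / ([NO]²·[O₂]) = (2.3)² / ((2.2)²·(0.33)) = 3.31
ΔG = RT ln(Q/Keq) = (8.314 J mol⁻¹ K⁻¹)(850 K) × ln(3.31/21)
   = (7.067 kJ/mol)(-1.848) = -13.1 kJ/mol
ΔG < 0, so the forward reaction is spontaneous (proceeds forward).

ΔG = -13.1 kJ/mol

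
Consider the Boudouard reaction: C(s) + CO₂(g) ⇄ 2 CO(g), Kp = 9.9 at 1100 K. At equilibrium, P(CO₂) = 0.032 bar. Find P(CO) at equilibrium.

(C is a pure solid — omitted from Kp.)
At equilibrium, Kp = P(CO)² / P(CO₂) = 9.9.
(P(CO))² / (0.032) = 9.9
P(CO)² = 0.317 ⇒ P(CO) = 0.56 bar

P(CO) = 0.56 bar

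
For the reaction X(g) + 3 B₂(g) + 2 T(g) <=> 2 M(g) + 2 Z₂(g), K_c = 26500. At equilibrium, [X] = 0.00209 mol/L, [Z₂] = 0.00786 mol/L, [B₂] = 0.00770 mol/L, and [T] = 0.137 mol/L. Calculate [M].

At equilibrium, K_c = [M]²·[Z₂]² / ([X]·[B₂]³·[T]²) = 26500.
([M])²·(0.00786)² / ((0.00209)·(0.00770)³·(0.137)²) = 26500
[M]² = 0.00768 ⇒ [M] = 0.0876 mol/L

[M] = 0.0876 mol/L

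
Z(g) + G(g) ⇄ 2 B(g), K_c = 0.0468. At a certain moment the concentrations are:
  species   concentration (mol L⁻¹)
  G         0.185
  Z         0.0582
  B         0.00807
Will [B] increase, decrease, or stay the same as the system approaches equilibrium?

Q_c = [B]² / ([Z]·[G]) = (0.00807)² / ((0.0582)·(0.185)) = 0.00605
Q_c = 0.00605 < K_c = 0.0468: net forward reaction.
B is a product, so it increases.

increase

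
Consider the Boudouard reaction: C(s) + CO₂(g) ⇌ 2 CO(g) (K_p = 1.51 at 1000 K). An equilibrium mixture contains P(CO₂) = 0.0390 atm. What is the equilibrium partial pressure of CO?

(C is a pure solid — omitted from K_p.)
At equilibrium, K_p = P(CO)² / P(CO₂) = 1.51.
(P(CO))² / (0.0390) = 1.51
P(CO)² = 0.0589 ⇒ P(CO) = 0.243 atm

P(CO) = 0.243 atm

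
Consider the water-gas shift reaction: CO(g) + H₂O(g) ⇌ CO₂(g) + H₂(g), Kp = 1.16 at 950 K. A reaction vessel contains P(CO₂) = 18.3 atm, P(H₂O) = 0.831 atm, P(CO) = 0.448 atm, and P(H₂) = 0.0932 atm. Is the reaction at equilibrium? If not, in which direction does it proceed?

Qp = P(CO₂)·P(H₂) / (P(CO)·P(H₂O)) = (18.3)·(0.0932) / ((0.448)·(0.831)) = 4.58
Qp = 4.58 > Kp = 1.16, so the reverse reaction proceeds.

toward reactants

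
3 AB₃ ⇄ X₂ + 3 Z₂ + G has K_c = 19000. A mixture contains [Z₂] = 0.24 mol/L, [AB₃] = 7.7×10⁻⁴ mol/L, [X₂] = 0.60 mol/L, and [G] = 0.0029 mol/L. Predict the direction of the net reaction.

to the left

Q_c = [X₂]·[Z₂]³·[G] / [AB₃]³ = (0.60)·(0.24)³·(0.0029) / (7.7×10⁻⁴)³ = 53000
Q_c = 53000 > K_c = 19000, so the reverse reaction proceeds.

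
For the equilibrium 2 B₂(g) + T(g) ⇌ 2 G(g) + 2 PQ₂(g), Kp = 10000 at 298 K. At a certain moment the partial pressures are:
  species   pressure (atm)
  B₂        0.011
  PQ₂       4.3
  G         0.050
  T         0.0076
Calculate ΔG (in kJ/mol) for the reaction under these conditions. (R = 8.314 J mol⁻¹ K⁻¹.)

ΔG = 4.00 kJ/mol

Qp = P(G)²·P(PQ₂)² / (P(B₂)²·P(T)) = (0.050)²·(4.3)² / ((0.011)²·(0.0076)) = 50300
ΔG = RT ln(Qp/Kp) = (8.314 J mol⁻¹ K⁻¹)(298 K) × ln(50300/10000)
   = (2.478 kJ/mol)(1.615) = 4.00 kJ/mol
ΔG > 0, so the forward reaction is non-spontaneous (proceeds in reverse).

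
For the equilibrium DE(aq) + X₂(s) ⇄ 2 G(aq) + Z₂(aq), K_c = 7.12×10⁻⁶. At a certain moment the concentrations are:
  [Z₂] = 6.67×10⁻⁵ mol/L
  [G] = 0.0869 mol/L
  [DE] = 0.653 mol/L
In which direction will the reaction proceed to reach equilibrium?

(X₂ is a pure solid — omitted from Q_c.)
Q_c = [G]²·[Z₂] / [DE] = (0.0869)²·(6.67×10⁻⁵) / (0.653) = 7.71×10⁻⁷
Q_c = 7.71×10⁻⁷ < K_c = 7.12×10⁻⁶, so the forward reaction proceeds.

toward products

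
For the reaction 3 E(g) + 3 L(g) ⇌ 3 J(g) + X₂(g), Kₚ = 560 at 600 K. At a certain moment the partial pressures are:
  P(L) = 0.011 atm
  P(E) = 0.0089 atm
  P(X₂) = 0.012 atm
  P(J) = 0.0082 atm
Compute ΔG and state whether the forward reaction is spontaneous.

Qₚ = P(J)³·P(X₂) / (P(E)³·P(L)³) = (0.0082)³·(0.012) / ((0.0089)³·(0.011)³) = 7050
ΔG = RT ln(Qₚ/Kₚ) = (8.314 J mol⁻¹ K⁻¹)(600 K) × ln(7050/560)
   = (4.988 kJ/mol)(2.533) = 12.6 kJ/mol
ΔG > 0, so the forward reaction is non-spontaneous (proceeds in reverse).

ΔG = 12.6 kJ/mol; the forward reaction is non-spontaneous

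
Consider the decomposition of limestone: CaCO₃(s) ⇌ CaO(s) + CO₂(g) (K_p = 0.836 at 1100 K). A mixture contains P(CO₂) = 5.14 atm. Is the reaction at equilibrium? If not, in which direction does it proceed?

to the left

(CaCO₃, CaO are pure solids — omitted from Q_p.)
Q_p = P(CO₂) = 5.14
Q_p = 5.14 > K_p = 0.836, so the reverse reaction proceeds.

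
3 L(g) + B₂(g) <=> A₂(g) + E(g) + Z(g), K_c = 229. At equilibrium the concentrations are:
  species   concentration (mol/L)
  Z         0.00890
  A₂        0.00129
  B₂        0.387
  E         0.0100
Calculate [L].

[L] = 0.00109 mol/L

At equilibrium, K_c = [A₂]·[E]·[Z] / ([L]³·[B₂]) = 229.
(0.00129)·(0.0100)·(0.00890) / (([L])³·(0.387)) = 229
[L]³ = 1.30×10⁻⁹ ⇒ [L] = 0.00109 mol/L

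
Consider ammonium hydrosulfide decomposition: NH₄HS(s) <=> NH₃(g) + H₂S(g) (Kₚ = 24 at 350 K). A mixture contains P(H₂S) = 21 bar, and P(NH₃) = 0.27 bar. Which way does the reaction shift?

toward products

(NH₄HS is a pure solid — omitted from Qₚ.)
Qₚ = P(NH₃)·P(H₂S) = (0.27)·(21) = 5.7
Qₚ = 5.7 < Kₚ = 24, so the forward reaction proceeds.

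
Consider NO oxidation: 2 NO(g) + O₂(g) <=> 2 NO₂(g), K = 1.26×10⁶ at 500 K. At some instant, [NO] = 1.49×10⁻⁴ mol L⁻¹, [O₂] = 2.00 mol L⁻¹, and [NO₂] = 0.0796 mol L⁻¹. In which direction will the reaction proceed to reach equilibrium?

in the forward direction

Q = [NO₂]² / ([NO]²·[O₂]) = (0.0796)² / ((1.49×10⁻⁴)²·(2.00)) = 1.43×10⁵
Q = 1.43×10⁵ < K = 1.26×10⁶, so the forward reaction proceeds.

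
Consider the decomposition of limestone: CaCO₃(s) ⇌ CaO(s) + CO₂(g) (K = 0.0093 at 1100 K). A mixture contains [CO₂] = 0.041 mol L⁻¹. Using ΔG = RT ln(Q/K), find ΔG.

(CaCO₃, CaO are pure solids — omitted from Q.)
Q = [CO₂] = 0.0410
ΔG = RT ln(Q/K) = (8.314 J mol⁻¹ K⁻¹)(1100 K) × ln(0.0410/0.0093)
   = (9.145 kJ/mol)(1.484) = 13.6 kJ/mol
ΔG > 0, so the forward reaction is non-spontaneous (proceeds in reverse).

ΔG = 13.6 kJ/mol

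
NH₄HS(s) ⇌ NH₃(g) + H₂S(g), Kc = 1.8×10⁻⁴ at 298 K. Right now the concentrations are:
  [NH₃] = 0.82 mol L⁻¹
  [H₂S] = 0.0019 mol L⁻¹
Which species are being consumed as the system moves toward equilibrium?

(NH₄HS is a pure solid — omitted from Qc.)
Qc = [NH₃]·[H₂S] = (0.82)·(0.0019) = 0.0016
Qc = 0.0016 > Kc = 1.8×10⁻⁴: net reverse reaction.

NH₃, H₂S (products)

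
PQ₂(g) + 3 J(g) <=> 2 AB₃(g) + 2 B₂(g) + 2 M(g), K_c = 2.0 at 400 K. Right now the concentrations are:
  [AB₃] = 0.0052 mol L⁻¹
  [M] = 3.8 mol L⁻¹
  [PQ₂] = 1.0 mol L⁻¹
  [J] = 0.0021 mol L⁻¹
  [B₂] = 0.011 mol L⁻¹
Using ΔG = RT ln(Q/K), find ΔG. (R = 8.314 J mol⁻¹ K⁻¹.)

ΔG = 3.11 kJ/mol

Q_c = [AB₃]²·[B₂]²·[M]² / ([PQ₂]·[J]³) = (0.0052)²·(0.011)²·(3.8)² / ((1.0)·(0.0021)³) = 5.10
ΔG = RT ln(Q_c/K_c) = (8.314 J mol⁻¹ K⁻¹)(400 K) × ln(5.10/2.0)
   = (3.326 kJ/mol)(0.9361) = 3.11 kJ/mol
ΔG > 0, so the forward reaction is non-spontaneous (proceeds in reverse).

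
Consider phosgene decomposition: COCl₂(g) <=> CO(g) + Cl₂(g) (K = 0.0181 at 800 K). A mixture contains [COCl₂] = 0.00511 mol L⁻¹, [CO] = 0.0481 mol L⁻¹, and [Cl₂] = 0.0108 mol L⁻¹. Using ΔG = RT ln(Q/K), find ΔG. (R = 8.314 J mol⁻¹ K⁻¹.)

ΔG = 11.5 kJ/mol

Q = [CO]·[Cl₂] / [COCl₂] = (0.0481)·(0.0108) / (0.00511) = 0.102
ΔG = RT ln(Q/K) = (8.314 J mol⁻¹ K⁻¹)(800 K) × ln(0.102/0.0181)
   = (6.651 kJ/mol)(1.729) = 11.5 kJ/mol
ΔG > 0, so the forward reaction is non-spontaneous (proceeds in reverse).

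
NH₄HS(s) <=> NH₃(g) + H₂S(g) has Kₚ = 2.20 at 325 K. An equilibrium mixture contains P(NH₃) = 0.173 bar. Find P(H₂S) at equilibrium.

P(H₂S) = 12.7 bar

(NH₄HS is a pure solid — omitted from Kₚ.)
At equilibrium, Kₚ = P(NH₃)·P(H₂S) = 2.20.
(0.173)·(P(H₂S)) = 2.20
P(H₂S) = 12.7 bar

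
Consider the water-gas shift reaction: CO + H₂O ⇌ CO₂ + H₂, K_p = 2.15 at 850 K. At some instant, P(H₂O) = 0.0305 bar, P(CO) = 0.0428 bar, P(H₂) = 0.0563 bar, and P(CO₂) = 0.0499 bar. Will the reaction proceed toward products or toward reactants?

neither direction; the system is at equilibrium

Q_p = P(CO₂)·P(H₂) / (P(CO)·P(H₂O)) = (0.0499)·(0.0563) / ((0.0428)·(0.0305)) = 2.15
Q_p = 2.15 = K_p, so the system is already at equilibrium.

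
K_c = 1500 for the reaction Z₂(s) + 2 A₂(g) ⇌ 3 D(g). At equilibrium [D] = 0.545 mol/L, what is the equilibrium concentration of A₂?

(Z₂ is a pure solid — omitted from K_c.)
At equilibrium, K_c = [D]³ / [A₂]² = 1500.
(0.545)³ / ([A₂])² = 1500
[A₂]² = 1.08×10⁻⁴ ⇒ [A₂] = 0.0104 mol/L

[A₂] = 0.0104 mol/L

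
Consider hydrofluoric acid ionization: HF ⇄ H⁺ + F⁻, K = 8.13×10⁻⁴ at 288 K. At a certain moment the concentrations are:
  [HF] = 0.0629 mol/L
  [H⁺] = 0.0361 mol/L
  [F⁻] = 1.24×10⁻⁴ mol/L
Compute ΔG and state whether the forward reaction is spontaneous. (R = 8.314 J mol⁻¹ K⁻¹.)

ΔG = -5.83 kJ/mol; the forward reaction is spontaneous

Q = [H⁺]·[F⁻] / [HF] = (0.0361)·(1.24×10⁻⁴) / (0.0629) = 7.12×10⁻⁵
ΔG = RT ln(Q/K) = (8.314 J mol⁻¹ K⁻¹)(288 K) × ln(7.12×10⁻⁵/8.13×10⁻⁴)
   = (2.394 kJ/mol)(-2.435) = -5.83 kJ/mol
ΔG < 0, so the forward reaction is spontaneous (proceeds forward).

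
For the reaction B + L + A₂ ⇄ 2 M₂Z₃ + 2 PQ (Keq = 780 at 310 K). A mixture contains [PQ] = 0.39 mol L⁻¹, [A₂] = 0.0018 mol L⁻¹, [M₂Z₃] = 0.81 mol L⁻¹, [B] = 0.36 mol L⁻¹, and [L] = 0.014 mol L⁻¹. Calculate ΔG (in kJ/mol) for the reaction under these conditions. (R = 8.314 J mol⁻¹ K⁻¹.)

ΔG = 6.82 kJ/mol

Q = [M₂Z₃]²·[PQ]² / ([B]·[L]·[A₂]) = (0.81)²·(0.39)² / ((0.36)·(0.014)·(0.0018)) = 11000
ΔG = RT ln(Q/Keq) = (8.314 J mol⁻¹ K⁻¹)(310 K) × ln(11000/780)
   = (2.577 kJ/mol)(2.646) = 6.82 kJ/mol
ΔG > 0, so the forward reaction is non-spontaneous (proceeds in reverse).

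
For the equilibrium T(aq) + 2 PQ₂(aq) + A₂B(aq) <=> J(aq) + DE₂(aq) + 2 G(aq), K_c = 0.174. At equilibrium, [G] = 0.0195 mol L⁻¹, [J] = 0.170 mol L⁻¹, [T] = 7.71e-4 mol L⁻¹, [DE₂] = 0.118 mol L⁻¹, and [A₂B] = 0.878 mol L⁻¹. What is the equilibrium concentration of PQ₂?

At equilibrium, K_c = [J]·[DE₂]·[G]² / ([T]·[PQ₂]²·[A₂B]) = 0.174.
(0.170)·(0.118)·(0.0195)² / ((7.71e-4)·([PQ₂])²·(0.878)) = 0.174
[PQ₂]² = 0.0648 ⇒ [PQ₂] = 0.254 mol L⁻¹

[PQ₂] = 0.254 mol L⁻¹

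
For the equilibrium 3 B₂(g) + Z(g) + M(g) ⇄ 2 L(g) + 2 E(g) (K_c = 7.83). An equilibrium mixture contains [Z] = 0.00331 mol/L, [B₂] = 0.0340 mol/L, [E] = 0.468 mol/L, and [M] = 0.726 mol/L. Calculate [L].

[L] = 0.00184 mol/L

At equilibrium, K_c = [L]²·[E]² / ([B₂]³·[Z]·[M]) = 7.83.
([L])²·(0.468)² / ((0.0340)³·(0.00331)·(0.726)) = 7.83
[L]² = 3.38e-6 ⇒ [L] = 0.00184 mol/L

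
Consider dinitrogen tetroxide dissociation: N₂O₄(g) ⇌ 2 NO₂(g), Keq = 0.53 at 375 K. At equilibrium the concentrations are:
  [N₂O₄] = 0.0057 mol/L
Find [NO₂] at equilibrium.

[NO₂] = 0.055 mol/L

At equilibrium, Keq = [NO₂]² / [N₂O₄] = 0.53.
([NO₂])² / (0.0057) = 0.53
[NO₂]² = 0.00302 ⇒ [NO₂] = 0.055 mol/L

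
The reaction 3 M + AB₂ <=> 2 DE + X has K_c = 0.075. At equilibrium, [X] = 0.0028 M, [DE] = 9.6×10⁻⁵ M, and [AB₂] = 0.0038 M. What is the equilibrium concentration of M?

[M] = 0.0045 M

At equilibrium, K_c = [DE]²·[X] / ([M]³·[AB₂]) = 0.075.
(9.6×10⁻⁵)²·(0.0028) / (([M])³·(0.0038)) = 0.075
[M]³ = 9.05×10⁻⁸ ⇒ [M] = 0.0045 M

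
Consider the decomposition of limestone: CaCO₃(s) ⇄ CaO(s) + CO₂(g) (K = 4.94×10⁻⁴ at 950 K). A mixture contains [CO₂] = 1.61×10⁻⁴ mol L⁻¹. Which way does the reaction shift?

in the forward direction

(CaCO₃, CaO are pure solids — omitted from Q.)
Q = [CO₂] = 1.61×10⁻⁴
Q = 1.61×10⁻⁴ < K = 4.94×10⁻⁴, so the forward reaction proceeds.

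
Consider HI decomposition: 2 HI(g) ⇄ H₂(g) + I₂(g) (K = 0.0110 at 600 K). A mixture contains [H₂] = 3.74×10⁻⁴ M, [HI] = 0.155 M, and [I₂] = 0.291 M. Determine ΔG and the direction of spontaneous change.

Q = [H₂]·[I₂] / [HI]² = (3.74×10⁻⁴)·(0.291) / (0.155)² = 0.00453
ΔG = RT ln(Q/K) = (8.314 J mol⁻¹ K⁻¹)(600 K) × ln(0.00453/0.0110)
   = (4.988 kJ/mol)(-0.8872) = -4.43 kJ/mol
ΔG < 0, so the forward reaction is spontaneous (proceeds forward).

ΔG = -4.43 kJ/mol; the forward reaction is spontaneous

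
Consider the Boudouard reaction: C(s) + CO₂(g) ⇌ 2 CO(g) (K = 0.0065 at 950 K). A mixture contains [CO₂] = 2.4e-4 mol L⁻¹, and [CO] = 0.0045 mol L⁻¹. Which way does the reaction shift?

toward reactants

(C is a pure solid — omitted from Q.)
Q = [CO]² / [CO₂] = (0.0045)² / (2.4e-4) = 0.084
Q = 0.084 > K = 0.0065, so the reverse reaction proceeds.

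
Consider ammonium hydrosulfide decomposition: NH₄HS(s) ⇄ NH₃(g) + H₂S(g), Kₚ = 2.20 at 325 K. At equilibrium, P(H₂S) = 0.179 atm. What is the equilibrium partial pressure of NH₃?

P(NH₃) = 12.3 atm

(NH₄HS is a pure solid — omitted from Kₚ.)
At equilibrium, Kₚ = P(NH₃)·P(H₂S) = 2.20.
(P(NH₃))·(0.179) = 2.20
P(NH₃) = 12.3 atm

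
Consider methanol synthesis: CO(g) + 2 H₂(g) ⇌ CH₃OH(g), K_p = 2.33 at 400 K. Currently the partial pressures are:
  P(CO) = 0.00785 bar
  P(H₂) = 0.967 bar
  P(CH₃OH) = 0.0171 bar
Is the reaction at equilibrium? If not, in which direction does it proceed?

Q_p = P(CH₃OH) / (P(CO)·P(H₂)²) = (0.0171) / ((0.00785)·(0.967)²) = 2.33
Q_p = 2.33 = K_p, so the system is already at equilibrium.

no net change (already at equilibrium)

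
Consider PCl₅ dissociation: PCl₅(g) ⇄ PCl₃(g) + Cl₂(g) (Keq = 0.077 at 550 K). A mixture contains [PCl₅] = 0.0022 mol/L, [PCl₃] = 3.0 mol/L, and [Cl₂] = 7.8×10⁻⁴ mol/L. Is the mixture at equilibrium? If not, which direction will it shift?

Q = [PCl₃]·[Cl₂] / [PCl₅] = (3.0)·(7.8×10⁻⁴) / (0.0022) = 1.1
Q = 1.1 > Keq = 0.077: net reverse reaction.

no; Q > K, reaction proceeds in reverse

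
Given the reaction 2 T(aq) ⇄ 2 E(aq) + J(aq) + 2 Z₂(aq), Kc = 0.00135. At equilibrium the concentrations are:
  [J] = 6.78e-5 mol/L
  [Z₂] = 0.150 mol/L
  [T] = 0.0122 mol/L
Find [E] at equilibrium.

At equilibrium, Kc = [E]²·[J]·[Z₂]² / [T]² = 0.00135.
([E])²·(6.78e-5)·(0.150)² / (0.0122)² = 0.00135
[E]² = 0.132 ⇒ [E] = 0.363 mol/L

[E] = 0.363 mol/L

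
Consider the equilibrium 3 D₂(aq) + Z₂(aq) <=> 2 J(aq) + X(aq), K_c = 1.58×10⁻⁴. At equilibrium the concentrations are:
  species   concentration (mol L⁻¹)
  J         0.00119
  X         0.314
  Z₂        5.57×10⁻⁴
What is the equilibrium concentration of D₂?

[D₂] = 1.72 mol L⁻¹

At equilibrium, K_c = [J]²·[X] / ([D₂]³·[Z₂]) = 1.58×10⁻⁴.
(0.00119)²·(0.314) / (([D₂])³·(5.57×10⁻⁴)) = 1.58×10⁻⁴
[D₂]³ = 5.05 ⇒ [D₂] = 1.72 mol L⁻¹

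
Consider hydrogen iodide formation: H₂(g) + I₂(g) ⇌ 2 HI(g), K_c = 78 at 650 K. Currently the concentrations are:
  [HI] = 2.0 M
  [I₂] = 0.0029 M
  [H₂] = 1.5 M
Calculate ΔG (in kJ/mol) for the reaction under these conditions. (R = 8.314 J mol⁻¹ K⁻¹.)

Q_c = [HI]² / ([H₂]·[I₂]) = (2.0)² / ((1.5)·(0.0029)) = 920
ΔG = RT ln(Q_c/K_c) = (8.314 J mol⁻¹ K⁻¹)(650 K) × ln(920/78)
   = (5.404 kJ/mol)(2.468) = 13.3 kJ/mol
ΔG > 0, so the forward reaction is non-spontaneous (proceeds in reverse).

ΔG = 13.3 kJ/mol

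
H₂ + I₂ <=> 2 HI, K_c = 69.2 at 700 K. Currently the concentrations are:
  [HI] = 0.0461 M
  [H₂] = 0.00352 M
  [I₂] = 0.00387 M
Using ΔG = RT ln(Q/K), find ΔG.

Q_c = [HI]² / ([H₂]·[I₂]) = (0.0461)² / ((0.00352)·(0.00387)) = 156
ΔG = RT ln(Q_c/K_c) = (8.314 J mol⁻¹ K⁻¹)(700 K) × ln(156/69.2)
   = (5.820 kJ/mol)(0.8129) = 4.73 kJ/mol
ΔG > 0, so the forward reaction is non-spontaneous (proceeds in reverse).

ΔG = 4.73 kJ/mol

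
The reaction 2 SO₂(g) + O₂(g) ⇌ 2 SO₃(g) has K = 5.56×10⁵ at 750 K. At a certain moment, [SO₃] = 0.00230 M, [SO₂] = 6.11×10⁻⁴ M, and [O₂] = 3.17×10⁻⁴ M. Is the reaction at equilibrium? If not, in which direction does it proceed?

Q = [SO₃]² / ([SO₂]²·[O₂]) = (0.00230)² / ((6.11×10⁻⁴)²·(3.17×10⁻⁴)) = 44700
Q = 44700 < K = 5.56×10⁵, so the forward reaction proceeds.

in the forward direction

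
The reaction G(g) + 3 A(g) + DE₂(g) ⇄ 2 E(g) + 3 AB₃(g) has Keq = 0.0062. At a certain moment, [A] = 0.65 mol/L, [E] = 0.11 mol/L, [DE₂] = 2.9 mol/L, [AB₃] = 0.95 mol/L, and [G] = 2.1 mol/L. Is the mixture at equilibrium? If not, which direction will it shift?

yes, at equilibrium

Q = [E]²·[AB₃]³ / ([G]·[A]³·[DE₂]) = (0.11)²·(0.95)³ / ((2.1)·(0.65)³·(2.9)) = 0.0062
Q = 0.0062 = Keq; the system is at equilibrium.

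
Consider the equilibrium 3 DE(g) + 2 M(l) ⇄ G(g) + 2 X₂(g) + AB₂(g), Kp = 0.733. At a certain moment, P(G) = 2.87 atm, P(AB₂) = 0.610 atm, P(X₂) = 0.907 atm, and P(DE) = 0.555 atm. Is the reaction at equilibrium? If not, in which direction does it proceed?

(M is a pure liquid — omitted from Qp.)
Qp = P(G)·P(X₂)²·P(AB₂) / P(DE)³ = (2.87)·(0.907)²·(0.610) / (0.555)³ = 8.42
Qp = 8.42 > Kp = 0.733, so the reverse reaction proceeds.

in the reverse direction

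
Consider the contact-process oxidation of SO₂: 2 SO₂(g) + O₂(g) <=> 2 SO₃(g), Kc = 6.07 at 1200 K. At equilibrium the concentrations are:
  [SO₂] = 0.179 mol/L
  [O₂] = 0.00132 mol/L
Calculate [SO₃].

[SO₃] = 0.0160 mol/L

At equilibrium, Kc = [SO₃]² / ([SO₂]²·[O₂]) = 6.07.
([SO₃])² / ((0.179)²·(0.00132)) = 6.07
[SO₃]² = 2.57×10⁻⁴ ⇒ [SO₃] = 0.0160 mol/L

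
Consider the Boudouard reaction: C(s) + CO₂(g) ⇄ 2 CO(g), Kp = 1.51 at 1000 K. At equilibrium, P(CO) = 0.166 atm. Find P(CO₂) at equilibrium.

P(CO₂) = 0.0182 atm

(C is a pure solid — omitted from Kp.)
At equilibrium, Kp = P(CO)² / P(CO₂) = 1.51.
(0.166)² / (P(CO₂)) = 1.51
P(CO₂) = 0.0182 atm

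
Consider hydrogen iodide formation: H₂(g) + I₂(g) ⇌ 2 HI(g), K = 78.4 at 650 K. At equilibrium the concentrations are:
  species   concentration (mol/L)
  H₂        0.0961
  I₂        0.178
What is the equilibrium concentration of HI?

[HI] = 1.16 mol/L

At equilibrium, K = [HI]² / ([H₂]·[I₂]) = 78.4.
([HI])² / ((0.0961)·(0.178)) = 78.4
[HI]² = 1.34 ⇒ [HI] = 1.16 mol/L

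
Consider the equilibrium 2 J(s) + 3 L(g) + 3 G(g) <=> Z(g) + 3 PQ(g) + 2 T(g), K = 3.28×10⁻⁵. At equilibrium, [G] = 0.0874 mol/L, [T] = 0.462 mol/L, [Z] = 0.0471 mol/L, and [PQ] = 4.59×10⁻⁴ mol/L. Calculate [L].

(J is a pure solid — omitted from K.)
At equilibrium, K = [Z]·[PQ]³·[T]² / ([L]³·[G]³) = 3.28×10⁻⁵.
(0.0471)·(4.59×10⁻⁴)³·(0.462)² / (([L])³·(0.0874)³) = 3.28×10⁻⁵
[L]³ = 4.44×10⁻⁵ ⇒ [L] = 0.0354 mol/L

[L] = 0.0354 mol/L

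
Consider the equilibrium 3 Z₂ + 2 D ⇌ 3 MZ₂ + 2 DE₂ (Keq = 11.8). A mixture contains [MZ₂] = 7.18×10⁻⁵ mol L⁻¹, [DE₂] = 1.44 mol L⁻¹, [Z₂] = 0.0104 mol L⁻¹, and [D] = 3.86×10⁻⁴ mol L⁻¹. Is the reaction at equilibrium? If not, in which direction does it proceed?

forward (toward products)

Q = [MZ₂]³·[DE₂]² / ([Z₂]³·[D]²) = (7.18×10⁻⁵)³·(1.44)² / ((0.0104)³·(3.86×10⁻⁴)²) = 4.58
Q = 4.58 < Keq = 11.8, so the forward reaction proceeds.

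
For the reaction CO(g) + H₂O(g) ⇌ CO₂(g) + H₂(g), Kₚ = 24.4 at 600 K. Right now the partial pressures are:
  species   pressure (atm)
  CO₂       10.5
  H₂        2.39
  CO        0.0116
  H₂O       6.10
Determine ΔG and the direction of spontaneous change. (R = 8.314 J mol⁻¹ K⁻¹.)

ΔG = 13.4 kJ/mol; the forward reaction is non-spontaneous

Qₚ = P(CO₂)·P(H₂) / (P(CO)·P(H₂O)) = (10.5)·(2.39) / ((0.0116)·(6.10)) = 355
ΔG = RT ln(Qₚ/Kₚ) = (8.314 J mol⁻¹ K⁻¹)(600 K) × ln(355/24.4)
   = (4.988 kJ/mol)(2.678) = 13.4 kJ/mol
ΔG > 0, so the forward reaction is non-spontaneous (proceeds in reverse).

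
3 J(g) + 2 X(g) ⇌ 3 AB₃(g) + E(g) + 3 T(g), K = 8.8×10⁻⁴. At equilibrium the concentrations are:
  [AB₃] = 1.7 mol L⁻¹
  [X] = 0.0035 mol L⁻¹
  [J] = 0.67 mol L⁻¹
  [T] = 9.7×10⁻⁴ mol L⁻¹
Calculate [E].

At equilibrium, K = [AB₃]³·[E]·[T]³ / ([J]³·[X]²) = 8.8×10⁻⁴.
(1.7)³·([E])·(9.7×10⁻⁴)³ / ((0.67)³·(0.0035)²) = 8.8×10⁻⁴
[E] = 0.723 = 0.72 mol L⁻¹

[E] = 0.72 mol L⁻¹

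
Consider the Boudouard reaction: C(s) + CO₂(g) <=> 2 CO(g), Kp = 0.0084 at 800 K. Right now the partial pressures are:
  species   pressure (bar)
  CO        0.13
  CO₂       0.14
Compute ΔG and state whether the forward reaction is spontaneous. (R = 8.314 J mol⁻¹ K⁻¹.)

ΔG = 17.7 kJ/mol; the forward reaction is non-spontaneous

(C is a pure solid — omitted from Qp.)
Qp = P(CO)² / P(CO₂) = (0.13)² / (0.14) = 0.121
ΔG = RT ln(Qp/Kp) = (8.314 J mol⁻¹ K⁻¹)(800 K) × ln(0.121/0.0084)
   = (6.651 kJ/mol)(2.668) = 17.7 kJ/mol
ΔG > 0, so the forward reaction is non-spontaneous (proceeds in reverse).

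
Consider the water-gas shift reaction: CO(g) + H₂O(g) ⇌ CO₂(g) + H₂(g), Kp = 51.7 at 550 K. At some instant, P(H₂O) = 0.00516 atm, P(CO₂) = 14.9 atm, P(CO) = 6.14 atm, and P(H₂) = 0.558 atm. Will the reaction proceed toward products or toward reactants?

toward reactants

Qp = P(CO₂)·P(H₂) / (P(CO)·P(H₂O)) = (14.9)·(0.558) / ((6.14)·(0.00516)) = 262
Qp = 262 > Kp = 51.7, so the reverse reaction proceeds.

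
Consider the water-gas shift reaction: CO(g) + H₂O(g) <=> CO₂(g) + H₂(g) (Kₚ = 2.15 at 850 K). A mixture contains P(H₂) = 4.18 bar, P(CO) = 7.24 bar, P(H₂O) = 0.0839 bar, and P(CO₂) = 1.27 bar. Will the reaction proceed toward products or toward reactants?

Qₚ = P(CO₂)·P(H₂) / (P(CO)·P(H₂O)) = (1.27)·(4.18) / ((7.24)·(0.0839)) = 8.74
Qₚ = 8.74 > Kₚ = 2.15, so the reverse reaction proceeds.

toward reactants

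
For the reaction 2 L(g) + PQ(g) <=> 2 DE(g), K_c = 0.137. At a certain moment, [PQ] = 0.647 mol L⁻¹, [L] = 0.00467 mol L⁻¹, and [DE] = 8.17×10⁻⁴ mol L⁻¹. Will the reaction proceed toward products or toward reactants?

Q_c = [DE]² / ([L]²·[PQ]) = (8.17×10⁻⁴)² / ((0.00467)²·(0.647)) = 0.0473
Q_c = 0.0473 < K_c = 0.137, so the forward reaction proceeds.

toward products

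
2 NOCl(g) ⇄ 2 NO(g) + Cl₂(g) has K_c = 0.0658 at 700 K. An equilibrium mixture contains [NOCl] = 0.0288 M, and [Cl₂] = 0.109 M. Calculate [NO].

[NO] = 0.0224 M

At equilibrium, K_c = [NO]²·[Cl₂] / [NOCl]² = 0.0658.
([NO])²·(0.109) / (0.0288)² = 0.0658
[NO]² = 5.01×10⁻⁴ ⇒ [NO] = 0.0224 M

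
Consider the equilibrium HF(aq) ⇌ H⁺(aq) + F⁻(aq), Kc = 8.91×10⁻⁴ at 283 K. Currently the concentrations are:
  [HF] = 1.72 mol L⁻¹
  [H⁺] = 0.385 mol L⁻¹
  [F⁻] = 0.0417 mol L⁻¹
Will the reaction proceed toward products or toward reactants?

Qc = [H⁺]·[F⁻] / [HF] = (0.385)·(0.0417) / (1.72) = 0.00933
Qc = 0.00933 > Kc = 8.91×10⁻⁴, so the reverse reaction proceeds.

to the left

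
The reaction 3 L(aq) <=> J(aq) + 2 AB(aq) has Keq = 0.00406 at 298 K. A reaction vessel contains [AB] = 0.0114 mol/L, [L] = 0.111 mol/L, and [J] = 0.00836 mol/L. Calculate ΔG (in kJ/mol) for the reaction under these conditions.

ΔG = -4.04 kJ/mol

Q = [J]·[AB]² / [L]³ = (0.00836)·(0.0114)² / (0.111)³ = 7.94×10⁻⁴
ΔG = RT ln(Q/Keq) = (8.314 J mol⁻¹ K⁻¹)(298 K) × ln(7.94×10⁻⁴/0.00406)
   = (2.478 kJ/mol)(-1.632) = -4.04 kJ/mol
ΔG < 0, so the forward reaction is spontaneous (proceeds forward).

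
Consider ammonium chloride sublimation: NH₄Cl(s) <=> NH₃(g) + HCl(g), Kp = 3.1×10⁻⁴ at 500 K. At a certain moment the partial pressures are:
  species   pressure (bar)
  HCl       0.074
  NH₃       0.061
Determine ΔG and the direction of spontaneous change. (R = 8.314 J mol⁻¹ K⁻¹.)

ΔG = 11.1 kJ/mol; the forward reaction is non-spontaneous

(NH₄Cl is a pure solid — omitted from Qp.)
Qp = P(NH₃)·P(HCl) = (0.061)·(0.074) = 0.00451
ΔG = RT ln(Qp/Kp) = (8.314 J mol⁻¹ K⁻¹)(500 K) × ln(0.00451/3.1×10⁻⁴)
   = (4.157 kJ/mol)(2.677) = 11.1 kJ/mol
ΔG > 0, so the forward reaction is non-spontaneous (proceeds in reverse).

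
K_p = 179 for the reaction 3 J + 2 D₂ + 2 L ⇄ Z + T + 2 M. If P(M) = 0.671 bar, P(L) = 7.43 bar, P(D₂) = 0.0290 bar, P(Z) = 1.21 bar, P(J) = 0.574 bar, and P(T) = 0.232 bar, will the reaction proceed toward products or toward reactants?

in the forward direction

Q_p = P(Z)·P(T)·P(M)² / (P(J)³·P(D₂)²·P(L)²) = (1.21)·(0.232)·(0.671)² / ((0.574)³·(0.0290)²·(7.43)²) = 14.4
Q_p = 14.4 < K_p = 179, so the forward reaction proceeds.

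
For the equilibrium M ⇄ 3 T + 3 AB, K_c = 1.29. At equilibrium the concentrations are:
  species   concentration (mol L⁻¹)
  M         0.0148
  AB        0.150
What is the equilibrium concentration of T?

At equilibrium, K_c = [T]³·[AB]³ / [M] = 1.29.
([T])³·(0.150)³ / (0.0148) = 1.29
[T]³ = 5.66 ⇒ [T] = 1.78 mol L⁻¹

[T] = 1.78 mol L⁻¹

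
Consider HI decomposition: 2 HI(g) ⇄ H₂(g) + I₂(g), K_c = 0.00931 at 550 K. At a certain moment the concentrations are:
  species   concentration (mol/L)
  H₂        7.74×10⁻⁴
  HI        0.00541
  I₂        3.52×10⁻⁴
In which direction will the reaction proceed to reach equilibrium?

Q_c = [H₂]·[I₂] / [HI]² = (7.74×10⁻⁴)·(3.52×10⁻⁴) / (0.00541)² = 0.00931
Q_c = 0.00931 = K_c, so the system is already at equilibrium.

at equilibrium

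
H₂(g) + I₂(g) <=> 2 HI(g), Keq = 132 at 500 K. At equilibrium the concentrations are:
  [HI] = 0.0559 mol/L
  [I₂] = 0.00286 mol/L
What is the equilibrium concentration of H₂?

At equilibrium, Keq = [HI]² / ([H₂]·[I₂]) = 132.
(0.0559)² / (([H₂])·(0.00286)) = 132
[H₂] = 0.00828 mol/L

[H₂] = 0.00828 mol/L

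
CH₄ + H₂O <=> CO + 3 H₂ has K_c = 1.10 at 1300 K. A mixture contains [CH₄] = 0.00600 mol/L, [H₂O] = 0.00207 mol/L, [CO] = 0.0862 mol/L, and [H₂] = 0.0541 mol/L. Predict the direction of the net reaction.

Q_c = [CO]·[H₂]³ / ([CH₄]·[H₂O]) = (0.0862)·(0.0541)³ / ((0.00600)·(0.00207)) = 1.10
Q_c = 1.10 = K_c, so the system is already at equilibrium.

at equilibrium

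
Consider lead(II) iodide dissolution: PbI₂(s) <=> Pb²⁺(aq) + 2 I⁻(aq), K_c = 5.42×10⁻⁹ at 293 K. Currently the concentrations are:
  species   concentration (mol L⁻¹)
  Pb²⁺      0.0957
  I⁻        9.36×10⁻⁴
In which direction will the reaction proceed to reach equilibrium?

(PbI₂ is a pure solid — omitted from Q_c.)
Q_c = [Pb²⁺]·[I⁻]² = (0.0957)·(9.36×10⁻⁴)² = 8.38×10⁻⁸
Q_c = 8.38×10⁻⁸ > K_c = 5.42×10⁻⁹, so the reverse reaction proceeds.

to the left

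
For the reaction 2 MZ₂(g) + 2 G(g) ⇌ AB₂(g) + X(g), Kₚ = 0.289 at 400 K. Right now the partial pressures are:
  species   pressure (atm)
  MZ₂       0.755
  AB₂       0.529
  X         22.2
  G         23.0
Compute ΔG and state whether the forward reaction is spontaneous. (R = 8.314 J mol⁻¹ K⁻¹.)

Qₚ = P(AB₂)·P(X) / (P(MZ₂)²·P(G)²) = (0.529)·(22.2) / ((0.755)²·(23.0)²) = 0.0389
ΔG = RT ln(Qₚ/Kₚ) = (8.314 J mol⁻¹ K⁻¹)(400 K) × ln(0.0389/0.289)
   = (3.326 kJ/mol)(-2.005) = -6.67 kJ/mol
ΔG < 0, so the forward reaction is spontaneous (proceeds forward).

ΔG = -6.67 kJ/mol; the forward reaction is spontaneous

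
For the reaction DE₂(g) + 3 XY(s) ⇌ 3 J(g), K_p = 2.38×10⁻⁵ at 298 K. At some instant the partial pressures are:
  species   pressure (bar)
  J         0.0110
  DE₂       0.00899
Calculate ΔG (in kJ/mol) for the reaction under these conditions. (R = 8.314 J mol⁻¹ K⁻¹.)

ΔG = 4.53 kJ/mol

(XY is a pure solid — omitted from Q_p.)
Q_p = P(J)³ / P(DE₂) = (0.0110)³ / (0.00899) = 1.48×10⁻⁴
ΔG = RT ln(Q_p/K_p) = (8.314 J mol⁻¹ K⁻¹)(298 K) × ln(1.48×10⁻⁴/2.38×10⁻⁵)
   = (2.478 kJ/mol)(1.828) = 4.53 kJ/mol
ΔG > 0, so the forward reaction is non-spontaneous (proceeds in reverse).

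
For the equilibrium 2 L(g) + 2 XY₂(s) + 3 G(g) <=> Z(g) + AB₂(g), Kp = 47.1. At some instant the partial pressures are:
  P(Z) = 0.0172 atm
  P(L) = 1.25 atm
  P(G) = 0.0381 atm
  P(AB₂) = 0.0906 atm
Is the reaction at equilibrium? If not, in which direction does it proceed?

forward (toward products)

(XY₂ is a pure solid — omitted from Qp.)
Qp = P(Z)·P(AB₂) / (P(L)²·P(G)³) = (0.0172)·(0.0906) / ((1.25)²·(0.0381)³) = 18.0
Qp = 18.0 < Kp = 47.1, so the forward reaction proceeds.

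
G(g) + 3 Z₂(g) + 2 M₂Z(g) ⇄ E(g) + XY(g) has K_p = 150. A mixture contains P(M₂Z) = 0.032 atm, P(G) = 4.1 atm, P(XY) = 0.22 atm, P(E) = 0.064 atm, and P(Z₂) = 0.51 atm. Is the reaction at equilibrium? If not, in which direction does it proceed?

forward (toward products)

Q_p = P(E)·P(XY) / (P(G)·P(Z₂)³·P(M₂Z)²) = (0.064)·(0.22) / ((4.1)·(0.51)³·(0.032)²) = 25
Q_p = 25 < K_p = 150, so the forward reaction proceeds.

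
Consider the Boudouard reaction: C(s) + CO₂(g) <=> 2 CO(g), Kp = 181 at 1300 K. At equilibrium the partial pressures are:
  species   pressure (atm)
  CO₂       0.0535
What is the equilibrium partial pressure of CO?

P(CO) = 3.11 atm

(C is a pure solid — omitted from Kp.)
At equilibrium, Kp = P(CO)² / P(CO₂) = 181.
(P(CO))² / (0.0535) = 181
P(CO)² = 9.68 ⇒ P(CO) = 3.11 atm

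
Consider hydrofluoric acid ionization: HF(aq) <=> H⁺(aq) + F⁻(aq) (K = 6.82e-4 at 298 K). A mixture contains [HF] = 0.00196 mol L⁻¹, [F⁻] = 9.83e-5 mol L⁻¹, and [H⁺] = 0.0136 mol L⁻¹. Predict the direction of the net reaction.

neither direction; the system is at equilibrium

Q = [H⁺]·[F⁻] / [HF] = (0.0136)·(9.83e-5) / (0.00196) = 6.82e-4
Q = 6.82e-4 = K, so the system is already at equilibrium.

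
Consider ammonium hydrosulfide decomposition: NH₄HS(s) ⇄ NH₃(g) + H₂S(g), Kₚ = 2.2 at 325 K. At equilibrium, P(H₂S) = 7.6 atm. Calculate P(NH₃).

(NH₄HS is a pure solid — omitted from Kₚ.)
At equilibrium, Kₚ = P(NH₃)·P(H₂S) = 2.2.
(P(NH₃))·(7.6) = 2.2
P(NH₃) = 0.289 = 0.29 atm

P(NH₃) = 0.29 atm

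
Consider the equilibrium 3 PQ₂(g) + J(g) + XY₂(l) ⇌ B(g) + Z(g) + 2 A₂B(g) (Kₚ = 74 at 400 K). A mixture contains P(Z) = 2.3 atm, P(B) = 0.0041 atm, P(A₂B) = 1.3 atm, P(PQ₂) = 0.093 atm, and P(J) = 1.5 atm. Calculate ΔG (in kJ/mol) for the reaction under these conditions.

(XY₂ is a pure liquid — omitted from Qₚ.)
Qₚ = P(B)·P(Z)·P(A₂B)² / (P(PQ₂)³·P(J)) = (0.0041)·(2.3)·(1.3)² / ((0.093)³·(1.5)) = 13.2
ΔG = RT ln(Qₚ/Kₚ) = (8.314 J mol⁻¹ K⁻¹)(400 K) × ln(13.2/74)
   = (3.326 kJ/mol)(-1.724) = -5.73 kJ/mol
ΔG < 0, so the forward reaction is spontaneous (proceeds forward).

ΔG = -5.73 kJ/mol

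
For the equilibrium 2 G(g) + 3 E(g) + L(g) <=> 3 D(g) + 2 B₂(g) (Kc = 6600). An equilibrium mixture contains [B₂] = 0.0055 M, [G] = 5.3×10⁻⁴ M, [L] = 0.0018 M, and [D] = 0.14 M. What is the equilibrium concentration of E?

[E] = 0.29 M

At equilibrium, Kc = [D]³·[B₂]² / ([G]²·[E]³·[L]) = 6600.
(0.14)³·(0.0055)² / ((5.3×10⁻⁴)²·([E])³·(0.0018)) = 6600
[E]³ = 0.0249 ⇒ [E] = 0.29 M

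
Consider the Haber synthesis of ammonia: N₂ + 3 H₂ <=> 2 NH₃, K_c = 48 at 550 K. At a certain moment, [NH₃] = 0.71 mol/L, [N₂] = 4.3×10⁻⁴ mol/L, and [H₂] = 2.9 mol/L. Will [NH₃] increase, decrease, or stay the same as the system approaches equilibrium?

Q_c = [NH₃]² / ([N₂]·[H₂]³) = (0.71)² / ((4.3×10⁻⁴)·(2.9)³) = 48
Q_c = 48 = K_c; the system is at equilibrium.

stay the same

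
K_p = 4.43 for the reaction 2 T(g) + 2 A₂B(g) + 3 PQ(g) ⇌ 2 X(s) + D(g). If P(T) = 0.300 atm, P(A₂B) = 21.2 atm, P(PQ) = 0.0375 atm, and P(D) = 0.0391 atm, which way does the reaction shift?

toward reactants

(X is a pure solid — omitted from Q_p.)
Q_p = P(D) / (P(T)²·P(A₂B)²·P(PQ)³) = (0.0391) / ((0.300)²·(21.2)²·(0.0375)³) = 18.3
Q_p = 18.3 > K_p = 4.43, so the reverse reaction proceeds.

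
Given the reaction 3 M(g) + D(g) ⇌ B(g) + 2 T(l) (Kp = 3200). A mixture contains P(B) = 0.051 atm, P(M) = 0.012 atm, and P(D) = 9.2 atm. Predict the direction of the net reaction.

(T is a pure liquid — omitted from Qp.)
Qp = P(B) / (P(M)³·P(D)) = (0.051) / ((0.012)³·(9.2)) = 3200
Qp = 3200 = Kp, so the system is already at equilibrium.

no net change (already at equilibrium)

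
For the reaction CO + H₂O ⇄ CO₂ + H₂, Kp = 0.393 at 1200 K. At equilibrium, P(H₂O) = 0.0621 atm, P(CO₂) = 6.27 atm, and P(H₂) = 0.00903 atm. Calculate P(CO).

At equilibrium, Kp = P(CO₂)·P(H₂) / (P(CO)·P(H₂O)) = 0.393.
(6.27)·(0.00903) / ((P(CO))·(0.0621)) = 0.393
P(CO) = 2.32 atm

P(CO) = 2.32 atm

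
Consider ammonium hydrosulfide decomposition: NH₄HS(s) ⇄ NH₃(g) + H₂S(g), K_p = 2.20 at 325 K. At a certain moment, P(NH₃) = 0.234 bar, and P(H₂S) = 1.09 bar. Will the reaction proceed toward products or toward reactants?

(NH₄HS is a pure solid — omitted from Q_p.)
Q_p = P(NH₃)·P(H₂S) = (0.234)·(1.09) = 0.255
Q_p = 0.255 < K_p = 2.20, so the forward reaction proceeds.

to the right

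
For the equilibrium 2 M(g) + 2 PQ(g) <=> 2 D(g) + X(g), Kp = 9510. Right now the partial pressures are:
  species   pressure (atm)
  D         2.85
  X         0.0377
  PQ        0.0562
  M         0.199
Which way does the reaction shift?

Qp = P(D)²·P(X) / (P(M)²·P(PQ)²) = (2.85)²·(0.0377) / ((0.199)²·(0.0562)²) = 2450
Qp = 2450 < Kp = 9510, so the forward reaction proceeds.

toward products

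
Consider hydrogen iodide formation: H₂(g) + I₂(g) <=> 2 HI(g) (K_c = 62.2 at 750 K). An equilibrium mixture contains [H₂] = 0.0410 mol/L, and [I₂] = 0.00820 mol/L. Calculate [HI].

[HI] = 0.145 mol/L

At equilibrium, K_c = [HI]² / ([H₂]·[I₂]) = 62.2.
([HI])² / ((0.0410)·(0.00820)) = 62.2
[HI]² = 0.0209 ⇒ [HI] = 0.145 mol/L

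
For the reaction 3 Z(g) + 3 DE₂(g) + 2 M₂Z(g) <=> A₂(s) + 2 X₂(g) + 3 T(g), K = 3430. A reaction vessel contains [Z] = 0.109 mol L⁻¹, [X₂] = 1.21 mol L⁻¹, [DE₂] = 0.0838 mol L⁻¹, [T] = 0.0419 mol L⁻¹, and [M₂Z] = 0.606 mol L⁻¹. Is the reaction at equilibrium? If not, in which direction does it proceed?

(A₂ is a pure solid — omitted from Q.)
Q = [X₂]²·[T]³ / ([Z]³·[DE₂]³·[M₂Z]²) = (1.21)²·(0.0419)³ / ((0.109)³·(0.0838)³·(0.606)²) = 385
Q = 385 < K = 3430, so the forward reaction proceeds.

in the forward direction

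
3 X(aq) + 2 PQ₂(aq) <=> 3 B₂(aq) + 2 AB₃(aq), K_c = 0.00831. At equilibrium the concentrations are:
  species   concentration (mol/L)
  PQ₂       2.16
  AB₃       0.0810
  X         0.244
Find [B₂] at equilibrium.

[B₂] = 0.441 mol/L

At equilibrium, K_c = [B₂]³·[AB₃]² / ([X]³·[PQ₂]²) = 0.00831.
([B₂])³·(0.0810)² / ((0.244)³·(2.16)²) = 0.00831
[B₂]³ = 0.0858 ⇒ [B₂] = 0.441 mol/L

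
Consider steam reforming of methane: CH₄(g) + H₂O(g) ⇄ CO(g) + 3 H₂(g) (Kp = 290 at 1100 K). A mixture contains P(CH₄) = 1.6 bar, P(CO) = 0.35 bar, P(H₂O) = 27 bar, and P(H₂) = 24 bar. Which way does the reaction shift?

toward products

Qp = P(CO)·P(H₂)³ / (P(CH₄)·P(H₂O)) = (0.35)·(24)³ / ((1.6)·(27)) = 110
Qp = 110 < Kp = 290, so the forward reaction proceeds.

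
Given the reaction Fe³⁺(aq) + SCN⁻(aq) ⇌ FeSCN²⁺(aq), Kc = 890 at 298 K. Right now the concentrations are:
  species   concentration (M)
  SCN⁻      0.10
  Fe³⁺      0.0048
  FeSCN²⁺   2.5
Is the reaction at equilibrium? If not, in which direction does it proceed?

to the left

Qc = [FeSCN²⁺] / ([Fe³⁺]·[SCN⁻]) = (2.5) / ((0.0048)·(0.10)) = 5200
Qc = 5200 > Kc = 890, so the reverse reaction proceeds.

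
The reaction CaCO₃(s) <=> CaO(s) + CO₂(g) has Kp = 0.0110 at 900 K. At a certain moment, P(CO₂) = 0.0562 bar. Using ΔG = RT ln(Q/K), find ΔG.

ΔG = 12.2 kJ/mol

(CaCO₃, CaO are pure solids — omitted from Qp.)
Qp = P(CO₂) = 0.0562
ΔG = RT ln(Qp/Kp) = (8.314 J mol⁻¹ K⁻¹)(900 K) × ln(0.0562/0.0110)
   = (7.483 kJ/mol)(1.631) = 12.2 kJ/mol
ΔG > 0, so the forward reaction is non-spontaneous (proceeds in reverse).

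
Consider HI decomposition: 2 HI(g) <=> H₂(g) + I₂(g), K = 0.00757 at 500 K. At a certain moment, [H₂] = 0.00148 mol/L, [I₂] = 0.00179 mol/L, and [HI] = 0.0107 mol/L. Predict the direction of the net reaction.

in the reverse direction

Q = [H₂]·[I₂] / [HI]² = (0.00148)·(0.00179) / (0.0107)² = 0.0231
Q = 0.0231 > K = 0.00757, so the reverse reaction proceeds.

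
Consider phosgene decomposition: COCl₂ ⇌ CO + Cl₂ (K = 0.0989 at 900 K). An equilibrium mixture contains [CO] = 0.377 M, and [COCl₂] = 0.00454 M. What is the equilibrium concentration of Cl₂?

At equilibrium, K = [CO]·[Cl₂] / [COCl₂] = 0.0989.
(0.377)·([Cl₂]) / (0.00454) = 0.0989
[Cl₂] = 0.00119 M

[Cl₂] = 0.00119 M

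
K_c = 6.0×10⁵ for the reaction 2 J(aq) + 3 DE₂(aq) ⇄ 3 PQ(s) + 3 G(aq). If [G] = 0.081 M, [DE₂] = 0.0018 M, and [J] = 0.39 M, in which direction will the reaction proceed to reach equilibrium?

no net change (already at equilibrium)

(PQ is a pure solid — omitted from Q_c.)
Q_c = [G]³ / ([J]²·[DE₂]³) = (0.081)³ / ((0.39)²·(0.0018)³) = 6.0×10⁵
Q_c = 6.0×10⁵ = K_c, so the system is already at equilibrium.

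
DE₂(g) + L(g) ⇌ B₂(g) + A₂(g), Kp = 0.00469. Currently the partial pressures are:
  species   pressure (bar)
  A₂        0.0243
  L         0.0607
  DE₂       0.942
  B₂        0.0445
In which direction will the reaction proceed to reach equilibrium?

to the left

Qp = P(B₂)·P(A₂) / (P(DE₂)·P(L)) = (0.0445)·(0.0243) / ((0.942)·(0.0607)) = 0.0189
Qp = 0.0189 > Kp = 0.00469, so the reverse reaction proceeds.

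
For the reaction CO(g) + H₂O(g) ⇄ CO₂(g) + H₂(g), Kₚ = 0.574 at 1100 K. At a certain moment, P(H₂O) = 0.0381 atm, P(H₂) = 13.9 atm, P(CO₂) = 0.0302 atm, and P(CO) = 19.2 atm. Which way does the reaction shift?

no net change (already at equilibrium)

Qₚ = P(CO₂)·P(H₂) / (P(CO)·P(H₂O)) = (0.0302)·(13.9) / ((19.2)·(0.0381)) = 0.574
Qₚ = 0.574 = Kₚ, so the system is already at equilibrium.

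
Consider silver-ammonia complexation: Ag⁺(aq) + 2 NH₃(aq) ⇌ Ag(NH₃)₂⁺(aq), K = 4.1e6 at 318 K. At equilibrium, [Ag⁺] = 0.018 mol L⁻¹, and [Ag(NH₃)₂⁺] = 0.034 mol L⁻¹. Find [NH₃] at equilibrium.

[NH₃] = 6.8e-4 mol L⁻¹

At equilibrium, K = [Ag(NH₃)₂⁺] / ([Ag⁺]·[NH₃]²) = 4.1e6.
(0.034) / ((0.018)·([NH₃])²) = 4.1e6
[NH₃]² = 4.61e-7 ⇒ [NH₃] = 6.8e-4 mol L⁻¹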